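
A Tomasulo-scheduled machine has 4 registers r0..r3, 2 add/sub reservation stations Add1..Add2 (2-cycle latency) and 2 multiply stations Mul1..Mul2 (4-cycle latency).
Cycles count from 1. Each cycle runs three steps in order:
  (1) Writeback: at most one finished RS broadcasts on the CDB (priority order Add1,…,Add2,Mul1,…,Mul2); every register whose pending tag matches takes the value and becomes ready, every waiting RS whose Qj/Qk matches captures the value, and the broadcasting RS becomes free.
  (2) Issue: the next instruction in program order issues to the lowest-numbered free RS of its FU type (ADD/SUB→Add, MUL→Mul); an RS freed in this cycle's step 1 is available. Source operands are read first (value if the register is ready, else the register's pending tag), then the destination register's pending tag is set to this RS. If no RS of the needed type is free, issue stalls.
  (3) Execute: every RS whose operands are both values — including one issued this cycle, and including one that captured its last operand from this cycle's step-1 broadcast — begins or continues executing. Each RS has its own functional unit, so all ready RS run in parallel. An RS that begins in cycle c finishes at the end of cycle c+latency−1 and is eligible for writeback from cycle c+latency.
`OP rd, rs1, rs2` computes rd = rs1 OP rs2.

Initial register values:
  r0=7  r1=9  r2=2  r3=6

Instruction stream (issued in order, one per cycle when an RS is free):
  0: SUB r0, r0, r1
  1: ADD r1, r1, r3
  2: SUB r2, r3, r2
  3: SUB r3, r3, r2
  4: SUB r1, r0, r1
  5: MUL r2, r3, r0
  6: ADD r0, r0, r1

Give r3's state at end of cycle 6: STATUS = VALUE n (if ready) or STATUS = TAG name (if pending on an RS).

c1: issue SUB r0<-Add1 | r0:Add1,r1:9,r2:2,r3:6
c2: issue ADD r1<-Add2 | r0:Add1,r1:Add2,r2:2,r3:6
c3: CDB Add1=-2; issue SUB r2<-Add1 | r0:-2,r1:Add2,r2:Add1,r3:6
c4: CDB Add2=15; issue SUB r3<-Add2 | r0:-2,r1:15,r2:Add1,r3:Add2
c5: CDB Add1=4; issue SUB r1<-Add1 | r0:-2,r1:Add1,r2:4,r3:Add2
c6: issue MUL r2<-Mul1 | r0:-2,r1:Add1,r2:Mul1,r3:Add2

STATUS = TAG Add2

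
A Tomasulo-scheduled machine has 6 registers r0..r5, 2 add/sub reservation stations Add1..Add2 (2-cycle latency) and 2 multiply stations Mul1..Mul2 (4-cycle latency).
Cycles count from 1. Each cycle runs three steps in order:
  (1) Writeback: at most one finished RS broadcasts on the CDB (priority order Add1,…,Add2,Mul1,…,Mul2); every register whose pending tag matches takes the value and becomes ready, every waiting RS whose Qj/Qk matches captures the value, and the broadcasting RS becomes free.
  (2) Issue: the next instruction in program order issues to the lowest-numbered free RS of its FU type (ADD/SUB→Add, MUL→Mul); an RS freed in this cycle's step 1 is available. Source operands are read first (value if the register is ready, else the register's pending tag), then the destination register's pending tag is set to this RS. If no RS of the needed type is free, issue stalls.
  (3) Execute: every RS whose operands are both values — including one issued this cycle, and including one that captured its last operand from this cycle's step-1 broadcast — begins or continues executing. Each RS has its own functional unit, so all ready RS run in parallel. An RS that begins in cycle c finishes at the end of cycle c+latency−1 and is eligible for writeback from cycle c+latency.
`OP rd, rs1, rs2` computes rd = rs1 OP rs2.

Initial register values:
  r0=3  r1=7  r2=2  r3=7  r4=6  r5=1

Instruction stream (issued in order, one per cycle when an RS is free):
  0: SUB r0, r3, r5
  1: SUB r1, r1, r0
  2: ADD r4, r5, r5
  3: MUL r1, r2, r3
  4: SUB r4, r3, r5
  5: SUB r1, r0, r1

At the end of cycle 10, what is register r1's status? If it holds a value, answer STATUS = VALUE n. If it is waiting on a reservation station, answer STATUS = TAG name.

STATUS = VALUE -8

cycle 1: issue SUB r0<-Add1 // r0:Add1,r1:7,r2:2,r3:7,r4:6,r5:1
cycle 2: issue SUB r1<-Add2 // r0:Add1,r1:Add2,r2:2,r3:7,r4:6,r5:1
cycle 3: CDB Add1=6; issue ADD r4<-Add1 // r0:6,r1:Add2,r2:2,r3:7,r4:Add1,r5:1
cycle 4: issue MUL r1<-Mul1 // r0:6,r1:Mul1,r2:2,r3:7,r4:Add1,r5:1
cycle 5: CDB Add1=2; issue SUB r4<-Add1 // r0:6,r1:Mul1,r2:2,r3:7,r4:Add1,r5:1
cycle 6: CDB Add2=1; issue SUB r1<-Add2 // r0:6,r1:Add2,r2:2,r3:7,r4:Add1,r5:1
cycle 7: CDB Add1=6 // r0:6,r1:Add2,r2:2,r3:7,r4:6,r5:1
cycle 8: CDB Mul1=14 // r0:6,r1:Add2,r2:2,r3:7,r4:6,r5:1
cycle 9: - // r0:6,r1:Add2,r2:2,r3:7,r4:6,r5:1
cycle 10: CDB Add2=-8 // r0:6,r1:-8,r2:2,r3:7,r4:6,r5:1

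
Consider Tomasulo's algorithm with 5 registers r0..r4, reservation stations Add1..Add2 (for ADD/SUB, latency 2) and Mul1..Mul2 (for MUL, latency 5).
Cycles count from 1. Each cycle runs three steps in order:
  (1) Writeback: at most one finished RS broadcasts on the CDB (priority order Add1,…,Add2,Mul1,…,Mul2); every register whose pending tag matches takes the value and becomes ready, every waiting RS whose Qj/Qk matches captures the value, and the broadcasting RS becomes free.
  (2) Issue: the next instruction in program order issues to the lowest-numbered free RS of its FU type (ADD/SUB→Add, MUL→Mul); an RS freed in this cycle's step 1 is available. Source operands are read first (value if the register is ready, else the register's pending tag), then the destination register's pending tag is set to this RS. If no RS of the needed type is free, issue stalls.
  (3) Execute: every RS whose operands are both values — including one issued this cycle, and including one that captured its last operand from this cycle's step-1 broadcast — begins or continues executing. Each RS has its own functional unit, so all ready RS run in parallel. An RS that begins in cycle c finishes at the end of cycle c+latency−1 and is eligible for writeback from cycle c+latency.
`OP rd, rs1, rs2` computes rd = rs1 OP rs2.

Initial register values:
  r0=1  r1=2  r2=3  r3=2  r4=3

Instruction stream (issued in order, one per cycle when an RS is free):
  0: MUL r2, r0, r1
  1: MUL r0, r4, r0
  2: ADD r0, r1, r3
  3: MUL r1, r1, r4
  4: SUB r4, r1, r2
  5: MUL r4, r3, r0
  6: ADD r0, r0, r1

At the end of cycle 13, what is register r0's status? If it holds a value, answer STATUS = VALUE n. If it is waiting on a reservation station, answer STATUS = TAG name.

STATUS = TAG Add2

  c1: issue MUL r2<-Mul1  regs: r0:1,r1:2,r2:Mul1,r3:2,r4:3
  c2: issue MUL r0<-Mul2  regs: r0:Mul2,r1:2,r2:Mul1,r3:2,r4:3
  c3: issue ADD r0<-Add1  regs: r0:Add1,r1:2,r2:Mul1,r3:2,r4:3
  c4: stall  regs: r0:Add1,r1:2,r2:Mul1,r3:2,r4:3
  c5: CDB Add1=4; stall  regs: r0:4,r1:2,r2:Mul1,r3:2,r4:3
  c6: CDB Mul1=2; issue MUL r1<-Mul1  regs: r0:4,r1:Mul1,r2:2,r3:2,r4:3
  c7: CDB Mul2=3; issue SUB r4<-Add1  regs: r0:4,r1:Mul1,r2:2,r3:2,r4:Add1
  c8: issue MUL r4<-Mul2  regs: r0:4,r1:Mul1,r2:2,r3:2,r4:Mul2
  c9: issue ADD r0<-Add2  regs: r0:Add2,r1:Mul1,r2:2,r3:2,r4:Mul2
  c10: -  regs: r0:Add2,r1:Mul1,r2:2,r3:2,r4:Mul2
  c11: CDB Mul1=6  regs: r0:Add2,r1:6,r2:2,r3:2,r4:Mul2
  c12: -  regs: r0:Add2,r1:6,r2:2,r3:2,r4:Mul2
  c13: CDB Add1=4  regs: r0:Add2,r1:6,r2:2,r3:2,r4:Mul2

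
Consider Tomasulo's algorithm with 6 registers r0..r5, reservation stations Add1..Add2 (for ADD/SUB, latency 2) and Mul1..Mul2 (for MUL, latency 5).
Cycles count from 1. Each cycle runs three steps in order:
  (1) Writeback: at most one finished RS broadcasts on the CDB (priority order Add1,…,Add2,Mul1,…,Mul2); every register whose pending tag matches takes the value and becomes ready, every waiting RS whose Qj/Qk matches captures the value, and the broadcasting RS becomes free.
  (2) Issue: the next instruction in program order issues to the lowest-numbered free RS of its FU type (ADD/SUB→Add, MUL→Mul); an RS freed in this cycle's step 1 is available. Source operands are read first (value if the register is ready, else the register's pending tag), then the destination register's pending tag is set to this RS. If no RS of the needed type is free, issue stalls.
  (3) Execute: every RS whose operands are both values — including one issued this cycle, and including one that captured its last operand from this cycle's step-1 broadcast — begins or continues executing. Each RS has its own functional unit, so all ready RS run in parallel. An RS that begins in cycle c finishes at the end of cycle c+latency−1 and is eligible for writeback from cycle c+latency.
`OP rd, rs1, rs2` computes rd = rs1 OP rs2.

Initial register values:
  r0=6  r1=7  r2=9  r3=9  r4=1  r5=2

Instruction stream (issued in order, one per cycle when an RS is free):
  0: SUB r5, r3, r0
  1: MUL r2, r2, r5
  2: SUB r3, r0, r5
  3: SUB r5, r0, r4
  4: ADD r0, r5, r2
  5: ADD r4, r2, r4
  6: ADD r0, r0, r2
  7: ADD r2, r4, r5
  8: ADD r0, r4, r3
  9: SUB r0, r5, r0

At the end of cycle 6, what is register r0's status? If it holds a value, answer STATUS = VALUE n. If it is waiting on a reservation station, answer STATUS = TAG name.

STATUS = TAG Add1

cycle 1: issue SUB r5<-Add1 // r0:6,r1:7,r2:9,r3:9,r4:1,r5:Add1
cycle 2: issue MUL r2<-Mul1 // r0:6,r1:7,r2:Mul1,r3:9,r4:1,r5:Add1
cycle 3: CDB Add1=3; issue SUB r3<-Add1 // r0:6,r1:7,r2:Mul1,r3:Add1,r4:1,r5:3
cycle 4: issue SUB r5<-Add2 // r0:6,r1:7,r2:Mul1,r3:Add1,r4:1,r5:Add2
cycle 5: CDB Add1=3; issue ADD r0<-Add1 // r0:Add1,r1:7,r2:Mul1,r3:3,r4:1,r5:Add2
cycle 6: CDB Add2=5; issue ADD r4<-Add2 // r0:Add1,r1:7,r2:Mul1,r3:3,r4:Add2,r5:5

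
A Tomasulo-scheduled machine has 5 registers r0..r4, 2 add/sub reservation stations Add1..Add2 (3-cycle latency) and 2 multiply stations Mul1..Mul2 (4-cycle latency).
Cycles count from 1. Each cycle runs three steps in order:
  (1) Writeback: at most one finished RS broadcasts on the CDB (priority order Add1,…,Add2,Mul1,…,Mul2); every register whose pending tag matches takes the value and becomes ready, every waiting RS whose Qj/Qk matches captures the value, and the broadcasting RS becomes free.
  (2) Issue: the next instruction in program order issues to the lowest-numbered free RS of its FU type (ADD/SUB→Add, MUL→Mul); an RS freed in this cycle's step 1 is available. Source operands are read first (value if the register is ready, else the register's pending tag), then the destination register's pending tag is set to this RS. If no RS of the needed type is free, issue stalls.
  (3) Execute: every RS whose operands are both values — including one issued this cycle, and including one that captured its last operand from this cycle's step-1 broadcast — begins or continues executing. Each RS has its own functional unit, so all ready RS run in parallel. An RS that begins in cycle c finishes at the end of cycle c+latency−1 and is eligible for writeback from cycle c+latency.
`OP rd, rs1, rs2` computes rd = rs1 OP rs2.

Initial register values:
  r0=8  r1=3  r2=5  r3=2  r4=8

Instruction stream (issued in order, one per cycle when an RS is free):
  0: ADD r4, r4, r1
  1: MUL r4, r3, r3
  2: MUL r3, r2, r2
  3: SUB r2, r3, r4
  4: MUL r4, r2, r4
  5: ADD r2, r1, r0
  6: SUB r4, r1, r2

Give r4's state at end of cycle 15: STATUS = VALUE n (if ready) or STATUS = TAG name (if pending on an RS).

STATUS = VALUE -8

cycle 1: issue ADD r4<-Add1 // r0:8,r1:3,r2:5,r3:2,r4:Add1
cycle 2: issue MUL r4<-Mul1 // r0:8,r1:3,r2:5,r3:2,r4:Mul1
cycle 3: issue MUL r3<-Mul2 // r0:8,r1:3,r2:5,r3:Mul2,r4:Mul1
cycle 4: CDB Add1=11; issue SUB r2<-Add1 // r0:8,r1:3,r2:Add1,r3:Mul2,r4:Mul1
cycle 5: stall // r0:8,r1:3,r2:Add1,r3:Mul2,r4:Mul1
cycle 6: CDB Mul1=4; issue MUL r4<-Mul1 // r0:8,r1:3,r2:Add1,r3:Mul2,r4:Mul1
cycle 7: CDB Mul2=25; issue ADD r2<-Add2 // r0:8,r1:3,r2:Add2,r3:25,r4:Mul1
cycle 8: stall // r0:8,r1:3,r2:Add2,r3:25,r4:Mul1
cycle 9: stall // r0:8,r1:3,r2:Add2,r3:25,r4:Mul1
cycle 10: CDB Add1=21; issue SUB r4<-Add1 // r0:8,r1:3,r2:Add2,r3:25,r4:Add1
cycle 11: CDB Add2=11 // r0:8,r1:3,r2:11,r3:25,r4:Add1
cycle 12: - // r0:8,r1:3,r2:11,r3:25,r4:Add1
cycle 13: - // r0:8,r1:3,r2:11,r3:25,r4:Add1
cycle 14: CDB Add1=-8 // r0:8,r1:3,r2:11,r3:25,r4:-8
cycle 15: CDB Mul1=84 // r0:8,r1:3,r2:11,r3:25,r4:-8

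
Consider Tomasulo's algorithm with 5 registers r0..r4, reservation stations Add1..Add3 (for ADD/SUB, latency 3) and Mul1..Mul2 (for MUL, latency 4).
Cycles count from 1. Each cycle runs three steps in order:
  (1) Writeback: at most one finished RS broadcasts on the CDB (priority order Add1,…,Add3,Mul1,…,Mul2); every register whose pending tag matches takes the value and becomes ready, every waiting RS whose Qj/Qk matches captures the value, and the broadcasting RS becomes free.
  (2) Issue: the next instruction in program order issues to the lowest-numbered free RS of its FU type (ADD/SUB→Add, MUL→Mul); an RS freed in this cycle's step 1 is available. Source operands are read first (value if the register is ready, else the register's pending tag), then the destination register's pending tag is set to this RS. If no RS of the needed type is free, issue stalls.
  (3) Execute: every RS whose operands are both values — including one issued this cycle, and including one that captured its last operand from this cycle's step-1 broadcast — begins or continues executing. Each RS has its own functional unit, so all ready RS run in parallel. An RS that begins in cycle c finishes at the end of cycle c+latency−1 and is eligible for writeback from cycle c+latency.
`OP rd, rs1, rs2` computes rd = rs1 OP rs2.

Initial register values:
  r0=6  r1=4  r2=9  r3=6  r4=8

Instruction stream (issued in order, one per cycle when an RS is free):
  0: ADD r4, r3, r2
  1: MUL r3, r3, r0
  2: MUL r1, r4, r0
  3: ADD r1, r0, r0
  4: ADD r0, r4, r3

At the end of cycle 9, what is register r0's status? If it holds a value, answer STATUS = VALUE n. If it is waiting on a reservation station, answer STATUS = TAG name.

cycle 1: issue ADD r4<-Add1 // r0:6,r1:4,r2:9,r3:6,r4:Add1
cycle 2: issue MUL r3<-Mul1 // r0:6,r1:4,r2:9,r3:Mul1,r4:Add1
cycle 3: issue MUL r1<-Mul2 // r0:6,r1:Mul2,r2:9,r3:Mul1,r4:Add1
cycle 4: CDB Add1=15; issue ADD r1<-Add1 // r0:6,r1:Add1,r2:9,r3:Mul1,r4:15
cycle 5: issue ADD r0<-Add2 // r0:Add2,r1:Add1,r2:9,r3:Mul1,r4:15
cycle 6: CDB Mul1=36 // r0:Add2,r1:Add1,r2:9,r3:36,r4:15
cycle 7: CDB Add1=12 // r0:Add2,r1:12,r2:9,r3:36,r4:15
cycle 8: CDB Mul2=90 // r0:Add2,r1:12,r2:9,r3:36,r4:15
cycle 9: CDB Add2=51 // r0:51,r1:12,r2:9,r3:36,r4:15

STATUS = VALUE 51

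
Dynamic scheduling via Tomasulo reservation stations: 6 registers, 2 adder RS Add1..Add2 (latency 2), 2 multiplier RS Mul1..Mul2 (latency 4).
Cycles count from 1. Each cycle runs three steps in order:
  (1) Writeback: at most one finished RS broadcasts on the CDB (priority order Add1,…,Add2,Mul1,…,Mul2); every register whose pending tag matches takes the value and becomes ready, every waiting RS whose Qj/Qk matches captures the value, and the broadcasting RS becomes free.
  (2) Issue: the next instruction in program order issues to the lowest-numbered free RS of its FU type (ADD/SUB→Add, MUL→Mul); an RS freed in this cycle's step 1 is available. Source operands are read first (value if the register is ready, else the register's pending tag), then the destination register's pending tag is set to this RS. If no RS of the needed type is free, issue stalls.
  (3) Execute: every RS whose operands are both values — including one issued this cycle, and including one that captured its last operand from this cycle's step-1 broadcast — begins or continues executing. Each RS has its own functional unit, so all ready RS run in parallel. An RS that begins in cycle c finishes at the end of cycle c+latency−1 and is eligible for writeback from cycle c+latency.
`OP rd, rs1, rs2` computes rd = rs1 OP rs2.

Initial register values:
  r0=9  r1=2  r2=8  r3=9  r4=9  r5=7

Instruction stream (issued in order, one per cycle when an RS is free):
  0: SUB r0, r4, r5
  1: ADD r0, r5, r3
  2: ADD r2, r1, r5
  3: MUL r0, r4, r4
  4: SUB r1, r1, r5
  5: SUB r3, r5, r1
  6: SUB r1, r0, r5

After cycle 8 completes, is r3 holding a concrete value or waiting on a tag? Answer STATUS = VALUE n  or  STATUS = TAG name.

  c1: issue SUB r0<-Add1  regs: r0:Add1,r1:2,r2:8,r3:9,r4:9,r5:7
  c2: issue ADD r0<-Add2  regs: r0:Add2,r1:2,r2:8,r3:9,r4:9,r5:7
  c3: CDB Add1=2; issue ADD r2<-Add1  regs: r0:Add2,r1:2,r2:Add1,r3:9,r4:9,r5:7
  c4: CDB Add2=16; issue MUL r0<-Mul1  regs: r0:Mul1,r1:2,r2:Add1,r3:9,r4:9,r5:7
  c5: CDB Add1=9; issue SUB r1<-Add1  regs: r0:Mul1,r1:Add1,r2:9,r3:9,r4:9,r5:7
  c6: issue SUB r3<-Add2  regs: r0:Mul1,r1:Add1,r2:9,r3:Add2,r4:9,r5:7
  c7: CDB Add1=-5; issue SUB r1<-Add1  regs: r0:Mul1,r1:Add1,r2:9,r3:Add2,r4:9,r5:7
  c8: CDB Mul1=81  regs: r0:81,r1:Add1,r2:9,r3:Add2,r4:9,r5:7

STATUS = TAG Add2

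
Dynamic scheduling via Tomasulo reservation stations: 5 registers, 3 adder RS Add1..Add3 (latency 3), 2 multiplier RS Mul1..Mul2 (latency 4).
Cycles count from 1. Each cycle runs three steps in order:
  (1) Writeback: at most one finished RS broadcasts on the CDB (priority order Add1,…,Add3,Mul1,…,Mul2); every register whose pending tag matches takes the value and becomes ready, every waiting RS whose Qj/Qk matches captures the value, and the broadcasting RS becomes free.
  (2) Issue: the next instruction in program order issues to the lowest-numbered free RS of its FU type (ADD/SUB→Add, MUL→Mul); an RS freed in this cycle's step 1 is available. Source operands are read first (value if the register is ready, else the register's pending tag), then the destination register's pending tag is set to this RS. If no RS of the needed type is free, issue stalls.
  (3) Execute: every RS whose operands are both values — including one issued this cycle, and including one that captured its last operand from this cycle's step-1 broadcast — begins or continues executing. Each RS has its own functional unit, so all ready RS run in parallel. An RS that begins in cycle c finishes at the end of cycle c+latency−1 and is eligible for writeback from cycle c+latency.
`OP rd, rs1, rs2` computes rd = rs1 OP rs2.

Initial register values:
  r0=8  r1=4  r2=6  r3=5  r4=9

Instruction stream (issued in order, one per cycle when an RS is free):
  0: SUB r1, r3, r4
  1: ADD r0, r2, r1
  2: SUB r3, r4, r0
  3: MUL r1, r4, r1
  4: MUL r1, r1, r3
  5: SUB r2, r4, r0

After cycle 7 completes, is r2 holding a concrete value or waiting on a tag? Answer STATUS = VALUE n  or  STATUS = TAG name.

cycle 1: issue SUB r1<-Add1 // r0:8,r1:Add1,r2:6,r3:5,r4:9
cycle 2: issue ADD r0<-Add2 // r0:Add2,r1:Add1,r2:6,r3:5,r4:9
cycle 3: issue SUB r3<-Add3 // r0:Add2,r1:Add1,r2:6,r3:Add3,r4:9
cycle 4: CDB Add1=-4; issue MUL r1<-Mul1 // r0:Add2,r1:Mul1,r2:6,r3:Add3,r4:9
cycle 5: issue MUL r1<-Mul2 // r0:Add2,r1:Mul2,r2:6,r3:Add3,r4:9
cycle 6: issue SUB r2<-Add1 // r0:Add2,r1:Mul2,r2:Add1,r3:Add3,r4:9
cycle 7: CDB Add2=2 // r0:2,r1:Mul2,r2:Add1,r3:Add3,r4:9

STATUS = TAG Add1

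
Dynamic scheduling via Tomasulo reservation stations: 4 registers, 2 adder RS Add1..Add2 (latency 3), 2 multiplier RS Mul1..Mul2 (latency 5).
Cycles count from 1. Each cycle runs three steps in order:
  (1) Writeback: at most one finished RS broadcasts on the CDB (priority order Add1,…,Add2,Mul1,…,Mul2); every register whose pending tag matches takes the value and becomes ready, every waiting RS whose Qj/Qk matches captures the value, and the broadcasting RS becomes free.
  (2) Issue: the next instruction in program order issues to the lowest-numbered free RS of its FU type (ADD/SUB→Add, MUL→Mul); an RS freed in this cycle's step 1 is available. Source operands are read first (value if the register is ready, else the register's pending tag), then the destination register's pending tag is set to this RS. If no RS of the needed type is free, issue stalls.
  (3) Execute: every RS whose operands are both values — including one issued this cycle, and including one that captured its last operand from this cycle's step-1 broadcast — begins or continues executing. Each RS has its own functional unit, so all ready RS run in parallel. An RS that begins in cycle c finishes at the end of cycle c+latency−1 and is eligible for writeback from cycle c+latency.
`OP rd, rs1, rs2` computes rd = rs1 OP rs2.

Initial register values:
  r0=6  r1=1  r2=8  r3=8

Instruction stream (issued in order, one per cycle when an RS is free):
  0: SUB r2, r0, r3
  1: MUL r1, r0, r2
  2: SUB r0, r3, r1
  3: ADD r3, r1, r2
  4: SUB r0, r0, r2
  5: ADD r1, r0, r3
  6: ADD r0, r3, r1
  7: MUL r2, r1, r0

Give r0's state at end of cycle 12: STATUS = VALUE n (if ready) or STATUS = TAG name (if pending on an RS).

STATUS = TAG Add1

c1: issue SUB r2<-Add1 | r0:6,r1:1,r2:Add1,r3:8
c2: issue MUL r1<-Mul1 | r0:6,r1:Mul1,r2:Add1,r3:8
c3: issue SUB r0<-Add2 | r0:Add2,r1:Mul1,r2:Add1,r3:8
c4: CDB Add1=-2; issue ADD r3<-Add1 | r0:Add2,r1:Mul1,r2:-2,r3:Add1
c5: stall | r0:Add2,r1:Mul1,r2:-2,r3:Add1
c6: stall | r0:Add2,r1:Mul1,r2:-2,r3:Add1
c7: stall | r0:Add2,r1:Mul1,r2:-2,r3:Add1
c8: stall | r0:Add2,r1:Mul1,r2:-2,r3:Add1
c9: CDB Mul1=-12; stall | r0:Add2,r1:-12,r2:-2,r3:Add1
c10: stall | r0:Add2,r1:-12,r2:-2,r3:Add1
c11: stall | r0:Add2,r1:-12,r2:-2,r3:Add1
c12: CDB Add1=-14; issue SUB r0<-Add1 | r0:Add1,r1:-12,r2:-2,r3:-14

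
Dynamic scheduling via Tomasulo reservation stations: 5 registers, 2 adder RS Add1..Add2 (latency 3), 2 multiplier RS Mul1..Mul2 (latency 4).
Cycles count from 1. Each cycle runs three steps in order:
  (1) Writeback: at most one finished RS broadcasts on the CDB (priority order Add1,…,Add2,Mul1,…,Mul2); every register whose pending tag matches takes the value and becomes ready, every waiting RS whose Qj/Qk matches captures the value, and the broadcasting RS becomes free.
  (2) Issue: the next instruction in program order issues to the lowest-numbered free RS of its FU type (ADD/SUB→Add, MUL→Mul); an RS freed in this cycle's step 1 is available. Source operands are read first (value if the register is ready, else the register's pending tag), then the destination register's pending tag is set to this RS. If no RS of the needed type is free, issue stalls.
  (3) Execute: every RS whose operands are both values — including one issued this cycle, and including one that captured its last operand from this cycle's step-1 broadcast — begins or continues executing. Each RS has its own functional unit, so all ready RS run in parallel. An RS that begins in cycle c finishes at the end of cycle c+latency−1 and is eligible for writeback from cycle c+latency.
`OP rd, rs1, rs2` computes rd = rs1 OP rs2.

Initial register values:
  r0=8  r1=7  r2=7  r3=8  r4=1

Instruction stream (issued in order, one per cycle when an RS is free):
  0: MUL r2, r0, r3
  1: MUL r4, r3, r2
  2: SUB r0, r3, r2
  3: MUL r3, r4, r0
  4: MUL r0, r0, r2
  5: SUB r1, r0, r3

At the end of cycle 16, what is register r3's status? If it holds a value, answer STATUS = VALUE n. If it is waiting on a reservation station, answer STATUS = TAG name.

STATUS = VALUE -28672

  c1: issue MUL r2<-Mul1  regs: r0:8,r1:7,r2:Mul1,r3:8,r4:1
  c2: issue MUL r4<-Mul2  regs: r0:8,r1:7,r2:Mul1,r3:8,r4:Mul2
  c3: issue SUB r0<-Add1  regs: r0:Add1,r1:7,r2:Mul1,r3:8,r4:Mul2
  c4: stall  regs: r0:Add1,r1:7,r2:Mul1,r3:8,r4:Mul2
  c5: CDB Mul1=64; issue MUL r3<-Mul1  regs: r0:Add1,r1:7,r2:64,r3:Mul1,r4:Mul2
  c6: stall  regs: r0:Add1,r1:7,r2:64,r3:Mul1,r4:Mul2
  c7: stall  regs: r0:Add1,r1:7,r2:64,r3:Mul1,r4:Mul2
  c8: CDB Add1=-56; stall  regs: r0:-56,r1:7,r2:64,r3:Mul1,r4:Mul2
  c9: CDB Mul2=512; issue MUL r0<-Mul2  regs: r0:Mul2,r1:7,r2:64,r3:Mul1,r4:512
  c10: issue SUB r1<-Add1  regs: r0:Mul2,r1:Add1,r2:64,r3:Mul1,r4:512
  c11: -  regs: r0:Mul2,r1:Add1,r2:64,r3:Mul1,r4:512
  c12: -  regs: r0:Mul2,r1:Add1,r2:64,r3:Mul1,r4:512
  c13: CDB Mul1=-28672  regs: r0:Mul2,r1:Add1,r2:64,r3:-28672,r4:512
  c14: CDB Mul2=-3584  regs: r0:-3584,r1:Add1,r2:64,r3:-28672,r4:512
  c15: -  regs: r0:-3584,r1:Add1,r2:64,r3:-28672,r4:512
  c16: -  regs: r0:-3584,r1:Add1,r2:64,r3:-28672,r4:512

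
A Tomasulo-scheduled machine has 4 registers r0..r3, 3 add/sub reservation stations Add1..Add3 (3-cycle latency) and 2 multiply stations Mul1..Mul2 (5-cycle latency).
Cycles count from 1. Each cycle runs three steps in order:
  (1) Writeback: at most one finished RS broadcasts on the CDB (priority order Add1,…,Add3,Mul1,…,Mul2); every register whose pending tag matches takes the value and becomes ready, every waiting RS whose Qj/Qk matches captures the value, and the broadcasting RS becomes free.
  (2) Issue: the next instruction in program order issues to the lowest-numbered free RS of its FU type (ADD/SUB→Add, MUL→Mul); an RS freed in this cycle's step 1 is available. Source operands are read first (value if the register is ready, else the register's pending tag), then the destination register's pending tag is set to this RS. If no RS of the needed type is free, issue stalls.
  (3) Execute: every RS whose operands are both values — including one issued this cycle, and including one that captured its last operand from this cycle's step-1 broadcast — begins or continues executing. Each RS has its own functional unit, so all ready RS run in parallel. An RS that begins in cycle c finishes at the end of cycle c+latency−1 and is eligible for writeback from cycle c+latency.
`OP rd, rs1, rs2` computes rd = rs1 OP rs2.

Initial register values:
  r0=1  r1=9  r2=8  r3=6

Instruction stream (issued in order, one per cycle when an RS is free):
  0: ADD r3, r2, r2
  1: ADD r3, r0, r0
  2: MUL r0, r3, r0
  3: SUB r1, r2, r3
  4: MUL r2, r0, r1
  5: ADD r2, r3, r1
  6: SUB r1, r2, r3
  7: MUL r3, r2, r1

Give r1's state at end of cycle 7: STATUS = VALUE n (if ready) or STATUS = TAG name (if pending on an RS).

c1: issue ADD r3<-Add1 | r0:1,r1:9,r2:8,r3:Add1
c2: issue ADD r3<-Add2 | r0:1,r1:9,r2:8,r3:Add2
c3: issue MUL r0<-Mul1 | r0:Mul1,r1:9,r2:8,r3:Add2
c4: CDB Add1=16; issue SUB r1<-Add1 | r0:Mul1,r1:Add1,r2:8,r3:Add2
c5: CDB Add2=2; issue MUL r2<-Mul2 | r0:Mul1,r1:Add1,r2:Mul2,r3:2
c6: issue ADD r2<-Add2 | r0:Mul1,r1:Add1,r2:Add2,r3:2
c7: issue SUB r1<-Add3 | r0:Mul1,r1:Add3,r2:Add2,r3:2

STATUS = TAG Add3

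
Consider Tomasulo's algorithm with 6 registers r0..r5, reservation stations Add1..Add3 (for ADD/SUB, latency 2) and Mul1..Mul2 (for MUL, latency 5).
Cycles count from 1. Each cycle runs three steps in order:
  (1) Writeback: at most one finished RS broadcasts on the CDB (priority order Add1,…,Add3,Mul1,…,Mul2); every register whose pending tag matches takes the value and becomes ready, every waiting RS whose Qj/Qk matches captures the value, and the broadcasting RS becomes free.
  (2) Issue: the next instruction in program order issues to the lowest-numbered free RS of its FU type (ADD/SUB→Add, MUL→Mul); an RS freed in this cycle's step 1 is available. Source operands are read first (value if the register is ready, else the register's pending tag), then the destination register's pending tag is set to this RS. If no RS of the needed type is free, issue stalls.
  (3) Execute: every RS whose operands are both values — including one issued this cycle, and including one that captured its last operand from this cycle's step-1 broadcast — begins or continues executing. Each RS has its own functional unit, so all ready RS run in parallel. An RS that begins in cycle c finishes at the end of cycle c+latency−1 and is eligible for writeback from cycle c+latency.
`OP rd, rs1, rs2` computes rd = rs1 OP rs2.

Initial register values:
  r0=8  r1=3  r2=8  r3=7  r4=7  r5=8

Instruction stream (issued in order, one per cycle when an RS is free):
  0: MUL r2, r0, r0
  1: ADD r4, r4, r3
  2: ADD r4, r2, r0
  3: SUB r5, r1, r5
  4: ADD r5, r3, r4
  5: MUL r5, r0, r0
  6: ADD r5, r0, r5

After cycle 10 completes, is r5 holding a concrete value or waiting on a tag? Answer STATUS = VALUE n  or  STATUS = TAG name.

  c1: issue MUL r2<-Mul1  regs: r0:8,r1:3,r2:Mul1,r3:7,r4:7,r5:8
  c2: issue ADD r4<-Add1  regs: r0:8,r1:3,r2:Mul1,r3:7,r4:Add1,r5:8
  c3: issue ADD r4<-Add2  regs: r0:8,r1:3,r2:Mul1,r3:7,r4:Add2,r5:8
  c4: CDB Add1=14; issue SUB r5<-Add1  regs: r0:8,r1:3,r2:Mul1,r3:7,r4:Add2,r5:Add1
  c5: issue ADD r5<-Add3  regs: r0:8,r1:3,r2:Mul1,r3:7,r4:Add2,r5:Add3
  c6: CDB Add1=-5; issue MUL r5<-Mul2  regs: r0:8,r1:3,r2:Mul1,r3:7,r4:Add2,r5:Mul2
  c7: CDB Mul1=64; issue ADD r5<-Add1  regs: r0:8,r1:3,r2:64,r3:7,r4:Add2,r5:Add1
  c8: -  regs: r0:8,r1:3,r2:64,r3:7,r4:Add2,r5:Add1
  c9: CDB Add2=72  regs: r0:8,r1:3,r2:64,r3:7,r4:72,r5:Add1
  c10: -  regs: r0:8,r1:3,r2:64,r3:7,r4:72,r5:Add1

STATUS = TAG Add1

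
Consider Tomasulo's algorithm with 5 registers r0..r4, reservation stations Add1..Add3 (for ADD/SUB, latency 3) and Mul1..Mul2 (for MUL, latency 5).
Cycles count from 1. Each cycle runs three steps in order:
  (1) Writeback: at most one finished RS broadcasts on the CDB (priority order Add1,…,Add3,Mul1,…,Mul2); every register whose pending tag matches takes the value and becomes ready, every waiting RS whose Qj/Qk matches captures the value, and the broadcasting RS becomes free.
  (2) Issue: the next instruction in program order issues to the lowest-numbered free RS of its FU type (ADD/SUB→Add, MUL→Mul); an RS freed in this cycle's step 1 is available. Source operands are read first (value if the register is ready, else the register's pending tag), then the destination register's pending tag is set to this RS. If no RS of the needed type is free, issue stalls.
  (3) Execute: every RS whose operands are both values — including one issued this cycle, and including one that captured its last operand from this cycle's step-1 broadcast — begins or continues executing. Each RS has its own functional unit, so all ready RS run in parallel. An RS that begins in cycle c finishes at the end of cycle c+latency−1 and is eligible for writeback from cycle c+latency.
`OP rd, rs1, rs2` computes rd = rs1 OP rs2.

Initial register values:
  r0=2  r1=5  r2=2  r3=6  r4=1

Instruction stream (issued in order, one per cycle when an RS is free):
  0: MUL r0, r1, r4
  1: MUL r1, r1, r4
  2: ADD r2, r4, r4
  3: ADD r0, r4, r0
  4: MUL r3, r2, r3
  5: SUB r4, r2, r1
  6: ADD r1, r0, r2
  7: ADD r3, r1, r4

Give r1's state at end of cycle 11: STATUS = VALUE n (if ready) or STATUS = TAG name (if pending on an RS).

c1: issue MUL r0<-Mul1 | r0:Mul1,r1:5,r2:2,r3:6,r4:1
c2: issue MUL r1<-Mul2 | r0:Mul1,r1:Mul2,r2:2,r3:6,r4:1
c3: issue ADD r2<-Add1 | r0:Mul1,r1:Mul2,r2:Add1,r3:6,r4:1
c4: issue ADD r0<-Add2 | r0:Add2,r1:Mul2,r2:Add1,r3:6,r4:1
c5: stall | r0:Add2,r1:Mul2,r2:Add1,r3:6,r4:1
c6: CDB Add1=2; stall | r0:Add2,r1:Mul2,r2:2,r3:6,r4:1
c7: CDB Mul1=5; issue MUL r3<-Mul1 | r0:Add2,r1:Mul2,r2:2,r3:Mul1,r4:1
c8: CDB Mul2=5; issue SUB r4<-Add1 | r0:Add2,r1:5,r2:2,r3:Mul1,r4:Add1
c9: issue ADD r1<-Add3 | r0:Add2,r1:Add3,r2:2,r3:Mul1,r4:Add1
c10: CDB Add2=6; issue ADD r3<-Add2 | r0:6,r1:Add3,r2:2,r3:Add2,r4:Add1
c11: CDB Add1=-3 | r0:6,r1:Add3,r2:2,r3:Add2,r4:-3

STATUS = TAG Add3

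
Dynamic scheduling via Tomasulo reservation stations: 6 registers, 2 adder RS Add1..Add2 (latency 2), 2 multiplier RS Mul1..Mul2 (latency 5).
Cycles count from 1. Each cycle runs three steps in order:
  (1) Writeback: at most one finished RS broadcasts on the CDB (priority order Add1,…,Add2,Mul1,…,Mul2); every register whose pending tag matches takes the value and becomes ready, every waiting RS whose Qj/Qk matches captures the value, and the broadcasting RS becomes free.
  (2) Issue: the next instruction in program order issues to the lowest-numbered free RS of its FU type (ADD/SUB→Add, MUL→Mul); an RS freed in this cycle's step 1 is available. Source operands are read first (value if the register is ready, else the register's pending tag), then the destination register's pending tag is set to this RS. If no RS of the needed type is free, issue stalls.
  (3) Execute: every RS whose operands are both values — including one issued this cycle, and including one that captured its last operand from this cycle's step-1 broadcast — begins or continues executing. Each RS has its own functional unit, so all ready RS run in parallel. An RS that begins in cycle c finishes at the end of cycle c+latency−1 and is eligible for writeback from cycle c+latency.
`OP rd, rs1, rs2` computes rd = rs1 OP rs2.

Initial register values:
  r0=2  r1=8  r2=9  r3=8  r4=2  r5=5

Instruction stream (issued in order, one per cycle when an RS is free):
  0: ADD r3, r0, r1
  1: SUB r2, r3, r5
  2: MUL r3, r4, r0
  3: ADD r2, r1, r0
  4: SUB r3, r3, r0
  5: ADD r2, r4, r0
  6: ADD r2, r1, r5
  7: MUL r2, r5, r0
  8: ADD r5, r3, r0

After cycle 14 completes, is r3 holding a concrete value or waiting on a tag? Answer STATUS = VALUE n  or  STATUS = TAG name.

STATUS = VALUE 2

  c1: issue ADD r3<-Add1  regs: r0:2,r1:8,r2:9,r3:Add1,r4:2,r5:5
  c2: issue SUB r2<-Add2  regs: r0:2,r1:8,r2:Add2,r3:Add1,r4:2,r5:5
  c3: CDB Add1=10; issue MUL r3<-Mul1  regs: r0:2,r1:8,r2:Add2,r3:Mul1,r4:2,r5:5
  c4: issue ADD r2<-Add1  regs: r0:2,r1:8,r2:Add1,r3:Mul1,r4:2,r5:5
  c5: CDB Add2=5; issue SUB r3<-Add2  regs: r0:2,r1:8,r2:Add1,r3:Add2,r4:2,r5:5
  c6: CDB Add1=10; issue ADD r2<-Add1  regs: r0:2,r1:8,r2:Add1,r3:Add2,r4:2,r5:5
  c7: stall  regs: r0:2,r1:8,r2:Add1,r3:Add2,r4:2,r5:5
  c8: CDB Add1=4; issue ADD r2<-Add1  regs: r0:2,r1:8,r2:Add1,r3:Add2,r4:2,r5:5
  c9: CDB Mul1=4; issue MUL r2<-Mul1  regs: r0:2,r1:8,r2:Mul1,r3:Add2,r4:2,r5:5
  c10: CDB Add1=13; issue ADD r5<-Add1  regs: r0:2,r1:8,r2:Mul1,r3:Add2,r4:2,r5:Add1
  c11: CDB Add2=2  regs: r0:2,r1:8,r2:Mul1,r3:2,r4:2,r5:Add1
  c12: -  regs: r0:2,r1:8,r2:Mul1,r3:2,r4:2,r5:Add1
  c13: CDB Add1=4  regs: r0:2,r1:8,r2:Mul1,r3:2,r4:2,r5:4
  c14: CDB Mul1=10  regs: r0:2,r1:8,r2:10,r3:2,r4:2,r5:4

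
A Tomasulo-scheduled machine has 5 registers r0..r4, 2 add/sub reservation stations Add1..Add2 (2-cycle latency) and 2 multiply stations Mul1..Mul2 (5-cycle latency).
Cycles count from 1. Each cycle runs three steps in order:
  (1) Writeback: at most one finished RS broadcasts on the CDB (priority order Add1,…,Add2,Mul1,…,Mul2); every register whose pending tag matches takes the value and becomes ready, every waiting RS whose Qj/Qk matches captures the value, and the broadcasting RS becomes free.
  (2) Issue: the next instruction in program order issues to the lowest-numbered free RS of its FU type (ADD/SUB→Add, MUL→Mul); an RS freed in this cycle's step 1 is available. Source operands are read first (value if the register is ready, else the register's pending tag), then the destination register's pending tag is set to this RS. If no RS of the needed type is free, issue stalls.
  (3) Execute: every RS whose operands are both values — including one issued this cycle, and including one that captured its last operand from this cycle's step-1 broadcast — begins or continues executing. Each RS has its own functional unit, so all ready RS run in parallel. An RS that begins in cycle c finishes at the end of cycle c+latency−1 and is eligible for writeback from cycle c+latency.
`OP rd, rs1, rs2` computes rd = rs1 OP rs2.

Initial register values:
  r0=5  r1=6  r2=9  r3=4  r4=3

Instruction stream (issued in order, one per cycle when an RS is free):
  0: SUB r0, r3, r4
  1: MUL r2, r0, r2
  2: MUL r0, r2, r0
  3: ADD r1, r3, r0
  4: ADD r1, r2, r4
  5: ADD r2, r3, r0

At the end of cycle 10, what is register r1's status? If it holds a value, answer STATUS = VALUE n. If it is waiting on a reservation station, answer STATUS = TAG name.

STATUS = VALUE 12

cycle 1: issue SUB r0<-Add1 // r0:Add1,r1:6,r2:9,r3:4,r4:3
cycle 2: issue MUL r2<-Mul1 // r0:Add1,r1:6,r2:Mul1,r3:4,r4:3
cycle 3: CDB Add1=1; issue MUL r0<-Mul2 // r0:Mul2,r1:6,r2:Mul1,r3:4,r4:3
cycle 4: issue ADD r1<-Add1 // r0:Mul2,r1:Add1,r2:Mul1,r3:4,r4:3
cycle 5: issue ADD r1<-Add2 // r0:Mul2,r1:Add2,r2:Mul1,r3:4,r4:3
cycle 6: stall // r0:Mul2,r1:Add2,r2:Mul1,r3:4,r4:3
cycle 7: stall // r0:Mul2,r1:Add2,r2:Mul1,r3:4,r4:3
cycle 8: CDB Mul1=9; stall // r0:Mul2,r1:Add2,r2:9,r3:4,r4:3
cycle 9: stall // r0:Mul2,r1:Add2,r2:9,r3:4,r4:3
cycle 10: CDB Add2=12; issue ADD r2<-Add2 // r0:Mul2,r1:12,r2:Add2,r3:4,r4:3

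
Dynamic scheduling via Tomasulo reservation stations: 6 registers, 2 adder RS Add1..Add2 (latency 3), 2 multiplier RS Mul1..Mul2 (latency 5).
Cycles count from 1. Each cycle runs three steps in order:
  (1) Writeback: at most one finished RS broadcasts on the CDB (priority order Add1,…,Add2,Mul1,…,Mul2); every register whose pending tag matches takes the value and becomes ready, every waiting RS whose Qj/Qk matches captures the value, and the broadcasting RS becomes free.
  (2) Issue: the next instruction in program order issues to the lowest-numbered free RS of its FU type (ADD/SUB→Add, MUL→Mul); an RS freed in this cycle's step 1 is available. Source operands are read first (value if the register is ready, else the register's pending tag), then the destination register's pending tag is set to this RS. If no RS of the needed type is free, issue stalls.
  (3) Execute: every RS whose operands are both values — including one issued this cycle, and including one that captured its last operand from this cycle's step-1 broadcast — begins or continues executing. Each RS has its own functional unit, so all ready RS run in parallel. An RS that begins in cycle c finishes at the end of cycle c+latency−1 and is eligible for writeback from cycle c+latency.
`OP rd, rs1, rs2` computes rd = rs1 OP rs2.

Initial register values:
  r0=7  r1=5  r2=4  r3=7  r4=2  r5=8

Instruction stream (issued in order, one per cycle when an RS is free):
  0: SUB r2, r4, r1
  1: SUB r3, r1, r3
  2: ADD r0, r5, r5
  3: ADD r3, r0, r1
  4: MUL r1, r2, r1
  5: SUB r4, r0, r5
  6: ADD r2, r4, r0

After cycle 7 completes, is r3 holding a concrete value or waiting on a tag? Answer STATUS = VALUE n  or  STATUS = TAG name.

STATUS = TAG Add2

  c1: issue SUB r2<-Add1  regs: r0:7,r1:5,r2:Add1,r3:7,r4:2,r5:8
  c2: issue SUB r3<-Add2  regs: r0:7,r1:5,r2:Add1,r3:Add2,r4:2,r5:8
  c3: stall  regs: r0:7,r1:5,r2:Add1,r3:Add2,r4:2,r5:8
  c4: CDB Add1=-3; issue ADD r0<-Add1  regs: r0:Add1,r1:5,r2:-3,r3:Add2,r4:2,r5:8
  c5: CDB Add2=-2; issue ADD r3<-Add2  regs: r0:Add1,r1:5,r2:-3,r3:Add2,r4:2,r5:8
  c6: issue MUL r1<-Mul1  regs: r0:Add1,r1:Mul1,r2:-3,r3:Add2,r4:2,r5:8
  c7: CDB Add1=16; issue SUB r4<-Add1  regs: r0:16,r1:Mul1,r2:-3,r3:Add2,r4:Add1,r5:8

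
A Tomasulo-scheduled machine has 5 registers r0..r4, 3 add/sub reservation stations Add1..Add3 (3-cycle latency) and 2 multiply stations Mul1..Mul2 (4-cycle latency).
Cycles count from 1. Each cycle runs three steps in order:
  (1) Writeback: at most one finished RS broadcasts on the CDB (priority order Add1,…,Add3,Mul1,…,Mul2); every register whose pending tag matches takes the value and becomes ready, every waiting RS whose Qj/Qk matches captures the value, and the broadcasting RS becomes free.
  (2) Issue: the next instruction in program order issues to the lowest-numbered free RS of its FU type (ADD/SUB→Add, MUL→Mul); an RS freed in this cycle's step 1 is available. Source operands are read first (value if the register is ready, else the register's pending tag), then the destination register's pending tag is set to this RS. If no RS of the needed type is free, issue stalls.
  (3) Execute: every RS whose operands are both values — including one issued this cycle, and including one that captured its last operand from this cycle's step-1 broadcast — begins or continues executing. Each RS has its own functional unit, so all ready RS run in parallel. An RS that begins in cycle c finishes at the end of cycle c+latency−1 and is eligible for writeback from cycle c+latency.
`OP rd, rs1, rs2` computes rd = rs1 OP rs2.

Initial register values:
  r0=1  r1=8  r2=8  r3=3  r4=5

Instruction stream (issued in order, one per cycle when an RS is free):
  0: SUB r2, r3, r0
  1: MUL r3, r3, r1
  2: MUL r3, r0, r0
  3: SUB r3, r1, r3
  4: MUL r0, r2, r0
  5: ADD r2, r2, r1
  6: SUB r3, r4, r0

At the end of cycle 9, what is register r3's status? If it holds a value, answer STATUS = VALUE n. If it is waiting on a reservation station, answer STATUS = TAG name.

STATUS = TAG Add3

  c1: issue SUB r2<-Add1  regs: r0:1,r1:8,r2:Add1,r3:3,r4:5
  c2: issue MUL r3<-Mul1  regs: r0:1,r1:8,r2:Add1,r3:Mul1,r4:5
  c3: issue MUL r3<-Mul2  regs: r0:1,r1:8,r2:Add1,r3:Mul2,r4:5
  c4: CDB Add1=2; issue SUB r3<-Add1  regs: r0:1,r1:8,r2:2,r3:Add1,r4:5
  c5: stall  regs: r0:1,r1:8,r2:2,r3:Add1,r4:5
  c6: CDB Mul1=24; issue MUL r0<-Mul1  regs: r0:Mul1,r1:8,r2:2,r3:Add1,r4:5
  c7: CDB Mul2=1; issue ADD r2<-Add2  regs: r0:Mul1,r1:8,r2:Add2,r3:Add1,r4:5
  c8: issue SUB r3<-Add3  regs: r0:Mul1,r1:8,r2:Add2,r3:Add3,r4:5
  c9: -  regs: r0:Mul1,r1:8,r2:Add2,r3:Add3,r4:5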